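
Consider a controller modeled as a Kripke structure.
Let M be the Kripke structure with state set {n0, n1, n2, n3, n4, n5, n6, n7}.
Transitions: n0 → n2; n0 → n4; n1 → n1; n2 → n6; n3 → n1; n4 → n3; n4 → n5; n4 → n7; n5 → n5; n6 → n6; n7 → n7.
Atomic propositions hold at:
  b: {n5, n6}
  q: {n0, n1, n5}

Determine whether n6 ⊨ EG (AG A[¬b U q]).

Sat(¬b) = {n0, n1, n2, n3, n4, n7}
A[¬b U q]: least fixpoint, start Z0 = Sat(q) = {n0, n1, n5}, add states in Sat(¬b) with every successor in Z. Z1 = {n0, n1, n3, n5}; fixed.
Sat(A[¬b U q]) = {n0, n1, n3, n5}
AG A[¬b U q]: greatest fixpoint, start Z0 = {n0, n1, n3, n5}, keep only states in Sat with every successor in Z. Z1 = {n1, n3, n5}; fixed.
Sat(AG A[¬b U q]) = {n1, n3, n5}
EG (AG A[¬b U q]): greatest fixpoint, start Z0 = {n1, n3, n5}, keep only states in Sat with some successor in Z. Already a fixed point.
Sat(EG (AG A[¬b U q])) = {n1, n3, n5}
n6 ∉ Sat(EG (AG A[¬b U q])) = {n1, n3, n5}, so the formula does not hold at n6.

No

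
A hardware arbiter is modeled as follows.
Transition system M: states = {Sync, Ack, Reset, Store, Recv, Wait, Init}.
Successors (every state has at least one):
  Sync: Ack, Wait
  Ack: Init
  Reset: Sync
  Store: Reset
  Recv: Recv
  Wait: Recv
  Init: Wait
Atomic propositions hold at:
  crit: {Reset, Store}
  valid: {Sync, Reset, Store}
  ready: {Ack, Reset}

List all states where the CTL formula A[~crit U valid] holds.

{Sync, Reset, Store}

Sat(~crit) = {Sync, Ack, Recv, Wait, Init}
A[~crit U valid]: least fixpoint, start Z0 = Sat(valid) = {Sync, Reset, Store}, add states in Sat(~crit) with every successor in Z. Already a fixed point.
Sat(A[~crit U valid]) = {Sync, Reset, Store}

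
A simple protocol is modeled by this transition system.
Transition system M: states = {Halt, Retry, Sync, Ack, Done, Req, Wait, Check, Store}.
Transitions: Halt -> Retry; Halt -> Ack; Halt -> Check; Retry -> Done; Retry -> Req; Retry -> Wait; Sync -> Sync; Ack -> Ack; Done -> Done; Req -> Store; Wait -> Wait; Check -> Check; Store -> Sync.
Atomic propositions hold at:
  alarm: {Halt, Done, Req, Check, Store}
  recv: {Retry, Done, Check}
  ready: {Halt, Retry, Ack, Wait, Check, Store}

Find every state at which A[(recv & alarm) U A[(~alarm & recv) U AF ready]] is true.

Sat(recv & alarm) = {Done, Check}
Sat(~alarm) = {Retry, Sync, Ack, Wait}
Sat(~alarm & recv) = {Retry}
AF ready: least fixpoint, start Z0 = {Halt, Retry, Ack, Wait, Check, Store}, add states with every successor in Z. Z1 = {Halt, Retry, Ack, Req, Wait, Check, Store}; fixed.
Sat(AF ready) = {Halt, Retry, Ack, Req, Wait, Check, Store}
A[(~alarm & recv) U AF ready]: least fixpoint, start Z0 = Sat(AF ready) = {Halt, Retry, Ack, Req, Wait, Check, Store}, add states in Sat(~alarm & recv) with every successor in Z. Already a fixed point.
Sat(A[(~alarm & recv) U AF ready]) = {Halt, Retry, Ack, Req, Wait, Check, Store}
A[(recv & alarm) U A[(~alarm & recv) U AF ready]]: least fixpoint, start Z0 = Sat(A[(~alarm & recv) U AF ready]) = {Halt, Retry, Ack, Req, Wait, Check, Store}, add states in Sat(recv & alarm) with every successor in Z. Already a fixed point.
Sat(A[(recv & alarm) U A[(~alarm & recv) U AF ready]]) = {Halt, Retry, Ack, Req, Wait, Check, Store}

{Halt, Retry, Ack, Req, Wait, Check, Store}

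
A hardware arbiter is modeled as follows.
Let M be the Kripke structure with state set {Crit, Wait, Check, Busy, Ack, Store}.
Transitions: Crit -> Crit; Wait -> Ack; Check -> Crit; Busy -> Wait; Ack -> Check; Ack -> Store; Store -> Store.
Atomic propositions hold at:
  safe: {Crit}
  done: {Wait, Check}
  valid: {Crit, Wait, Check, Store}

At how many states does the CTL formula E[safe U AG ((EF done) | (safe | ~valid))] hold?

2

EF done: least fixpoint, start Z0 = {Wait, Check}, add states with some successor in Z. Z1 = {Wait, Check, Busy, Ack}; fixed.
Sat(EF done) = {Wait, Check, Busy, Ack}
Sat(~valid) = {Busy, Ack}
Sat(safe | ~valid) = {Crit, Busy, Ack}
Sat((EF done) | (safe | ~valid)) = {Crit, Wait, Check, Busy, Ack}
AG ((EF done) | (safe | ~valid)): greatest fixpoint, start Z0 = {Crit, Wait, Check, Busy, Ack}, keep only states in Sat with every successor in Z. Z1 = {Crit, Wait, Check, Busy}; Z2 = {Crit, Check, Busy}; Z3 = {Crit, Check}; fixed.
Sat(AG ((EF done) | (safe | ~valid))) = {Crit, Check}
E[safe U AG ((EF done) | (safe | ~valid))]: least fixpoint, start Z0 = Sat(AG ((EF done) | (safe | ~valid))) = {Crit, Check}, add states in Sat(safe) with some successor in Z. Already a fixed point.
Sat(E[safe U AG ((EF done) | (safe | ~valid))]) = {Crit, Check}
|Sat(E[safe U AG ((EF done) | (safe | ~valid))])| = |{Crit, Check}| = 2.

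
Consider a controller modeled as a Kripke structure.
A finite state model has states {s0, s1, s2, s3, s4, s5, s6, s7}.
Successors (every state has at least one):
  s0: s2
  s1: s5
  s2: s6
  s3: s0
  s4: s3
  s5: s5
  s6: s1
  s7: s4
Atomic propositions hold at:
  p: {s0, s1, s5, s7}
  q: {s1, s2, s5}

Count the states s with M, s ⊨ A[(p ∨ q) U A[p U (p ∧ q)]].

2

Sat(p ∨ q) = {s0, s1, s2, s5, s7}
Sat(p ∧ q) = {s1, s5}
A[p U (p ∧ q)]: least fixpoint, start Z0 = Sat((p ∧ q)) = {s1, s5}, add states in Sat(p) with every successor in Z. Already a fixed point.
Sat(A[p U (p ∧ q)]) = {s1, s5}
A[(p ∨ q) U A[p U (p ∧ q)]]: least fixpoint, start Z0 = Sat(A[p U (p ∧ q)]) = {s1, s5}, add states in Sat(p ∨ q) with every successor in Z. Already a fixed point.
Sat(A[(p ∨ q) U A[p U (p ∧ q)]]) = {s1, s5}
|Sat(A[(p ∨ q) U A[p U (p ∧ q)]])| = |{s1, s5}| = 2.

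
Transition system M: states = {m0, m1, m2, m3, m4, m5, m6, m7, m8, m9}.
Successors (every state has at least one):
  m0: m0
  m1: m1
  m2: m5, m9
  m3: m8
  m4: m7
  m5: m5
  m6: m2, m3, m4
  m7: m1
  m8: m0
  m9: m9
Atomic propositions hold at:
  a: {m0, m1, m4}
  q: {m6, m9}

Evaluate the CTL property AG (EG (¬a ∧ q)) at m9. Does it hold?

Yes

Sat(¬a) = {m2, m3, m5, m6, m7, m8, m9}
Sat(¬a ∧ q) = {m6, m9}
EG (¬a ∧ q): greatest fixpoint, start Z0 = {m6, m9}, keep only states in Sat with some successor in Z. Z1 = {m9}; fixed.
Sat(EG (¬a ∧ q)) = {m9}
AG (EG (¬a ∧ q)): greatest fixpoint, start Z0 = {m9}, keep only states in Sat with every successor in Z. Already a fixed point.
Sat(AG (EG (¬a ∧ q))) = {m9}
m9 ∈ Sat(AG (EG (¬a ∧ q))) = {m9}, so the formula holds at m9.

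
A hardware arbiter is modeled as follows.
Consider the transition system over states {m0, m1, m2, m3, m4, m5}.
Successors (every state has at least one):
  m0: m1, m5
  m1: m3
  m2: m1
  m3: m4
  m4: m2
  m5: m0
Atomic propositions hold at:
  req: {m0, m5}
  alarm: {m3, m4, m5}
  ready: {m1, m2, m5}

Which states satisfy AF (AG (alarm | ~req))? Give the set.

Sat(~req) = {m1, m2, m3, m4}
Sat(alarm | ~req) = {m1, m2, m3, m4, m5}
AG (alarm | ~req): greatest fixpoint, start Z0 = {m1, m2, m3, m4, m5}, keep only states in Sat with every successor in Z. Z1 = {m1, m2, m3, m4}; fixed.
Sat(AG (alarm | ~req)) = {m1, m2, m3, m4}
AF (AG (alarm | ~req)): least fixpoint, start Z0 = {m1, m2, m3, m4}, add states with every successor in Z. Already a fixed point.
Sat(AF (AG (alarm | ~req))) = {m1, m2, m3, m4}

{m1, m2, m3, m4}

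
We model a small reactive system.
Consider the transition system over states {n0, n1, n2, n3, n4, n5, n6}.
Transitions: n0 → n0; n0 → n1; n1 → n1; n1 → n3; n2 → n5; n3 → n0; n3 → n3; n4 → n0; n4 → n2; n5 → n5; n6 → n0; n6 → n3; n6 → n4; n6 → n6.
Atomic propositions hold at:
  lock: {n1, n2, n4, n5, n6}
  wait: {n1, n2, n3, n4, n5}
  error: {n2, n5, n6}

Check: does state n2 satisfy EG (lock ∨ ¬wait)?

Yes

Sat(¬wait) = {n0, n6}
Sat(lock ∨ ¬wait) = {n0, n1, n2, n4, n5, n6}
EG (lock ∨ ¬wait): greatest fixpoint, start Z0 = {n0, n1, n2, n4, n5, n6}, keep only states in Sat with some successor in Z. Already a fixed point.
Sat(EG (lock ∨ ¬wait)) = {n0, n1, n2, n4, n5, n6}
n2 ∈ Sat(EG (lock ∨ ¬wait)) = {n0, n1, n2, n4, n5, n6}, so the formula holds at n2.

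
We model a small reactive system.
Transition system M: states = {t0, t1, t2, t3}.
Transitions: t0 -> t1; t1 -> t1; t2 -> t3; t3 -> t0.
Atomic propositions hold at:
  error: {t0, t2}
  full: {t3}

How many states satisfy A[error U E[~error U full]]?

Sat(~error) = {t1, t3}
E[~error U full]: least fixpoint, start Z0 = Sat(full) = {t3}, add states in Sat(~error) with some successor in Z. Already a fixed point.
Sat(E[~error U full]) = {t3}
A[error U E[~error U full]]: least fixpoint, start Z0 = Sat(E[~error U full]) = {t3}, add states in Sat(error) with every successor in Z. Z1 = {t2, t3}; fixed.
Sat(A[error U E[~error U full]]) = {t2, t3}
|Sat(A[error U E[~error U full]])| = |{t2, t3}| = 2.

2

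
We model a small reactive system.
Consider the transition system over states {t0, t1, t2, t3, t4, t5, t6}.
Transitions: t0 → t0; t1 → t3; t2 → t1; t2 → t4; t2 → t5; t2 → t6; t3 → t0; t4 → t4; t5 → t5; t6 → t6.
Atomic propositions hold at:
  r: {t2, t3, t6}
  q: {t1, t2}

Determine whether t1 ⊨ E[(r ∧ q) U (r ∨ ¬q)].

Sat(r ∧ q) = {t2}
Sat(¬q) = {t0, t3, t4, t5, t6}
Sat(r ∨ ¬q) = {t0, t2, t3, t4, t5, t6}
E[(r ∧ q) U (r ∨ ¬q)]: least fixpoint, start Z0 = Sat((r ∨ ¬q)) = {t0, t2, t3, t4, t5, t6}, add states in Sat(r ∧ q) with some successor in Z. Already a fixed point.
Sat(E[(r ∧ q) U (r ∨ ¬q)]) = {t0, t2, t3, t4, t5, t6}
t1 ∉ Sat(E[(r ∧ q) U (r ∨ ¬q)]) = {t0, t2, t3, t4, t5, t6}, so the formula does not hold at t1.

No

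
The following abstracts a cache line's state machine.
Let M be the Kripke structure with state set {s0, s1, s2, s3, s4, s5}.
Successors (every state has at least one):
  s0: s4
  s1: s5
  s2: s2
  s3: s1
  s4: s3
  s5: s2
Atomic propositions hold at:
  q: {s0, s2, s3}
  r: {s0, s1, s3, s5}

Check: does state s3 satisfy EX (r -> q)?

No

Sat(r -> q) = {s0, s2, s3, s4}
Sat(EX (r -> q)) = {s : some successor in {s0, s2, s3, s4}} = {s0, s2, s4, s5}
s3 ∉ Sat(EX (r -> q)) = {s0, s2, s4, s5}, so the formula does not hold at s3.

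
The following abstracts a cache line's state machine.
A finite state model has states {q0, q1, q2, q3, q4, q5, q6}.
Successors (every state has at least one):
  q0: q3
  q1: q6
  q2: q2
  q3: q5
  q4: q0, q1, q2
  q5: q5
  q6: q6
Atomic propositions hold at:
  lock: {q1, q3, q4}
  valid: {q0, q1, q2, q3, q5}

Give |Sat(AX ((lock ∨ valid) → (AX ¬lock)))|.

6

Sat(lock ∨ valid) = {q0, q1, q2, q3, q4, q5}
Sat(¬lock) = {q0, q2, q5, q6}
Sat(AX ¬lock) = {s : every successor in {q0, q2, q5, q6}} = {q1, q2, q3, q5, q6}
Sat((lock ∨ valid) → (AX ¬lock)) = {q1, q2, q3, q5, q6}
Sat(AX ((lock ∨ valid) → (AX ¬lock))) = {s : every successor in {q1, q2, q3, q5, q6}} = {q0, q1, q2, q3, q5, q6}
|Sat(AX ((lock ∨ valid) → (AX ¬lock)))| = |{q0, q1, q2, q3, q5, q6}| = 6.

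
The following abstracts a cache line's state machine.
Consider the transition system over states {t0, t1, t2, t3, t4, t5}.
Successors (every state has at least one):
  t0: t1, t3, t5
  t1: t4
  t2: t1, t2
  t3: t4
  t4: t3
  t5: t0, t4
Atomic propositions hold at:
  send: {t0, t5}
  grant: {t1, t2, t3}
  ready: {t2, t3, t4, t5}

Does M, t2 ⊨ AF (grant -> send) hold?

No

Sat(grant -> send) = {t0, t4, t5}
AF (grant -> send): least fixpoint, start Z0 = {t0, t4, t5}, add states with every successor in Z. Z1 = {t0, t1, t3, t4, t5}; fixed.
Sat(AF (grant -> send)) = {t0, t1, t3, t4, t5}
t2 ∉ Sat(AF (grant -> send)) = {t0, t1, t3, t4, t5}, so the formula does not hold at t2.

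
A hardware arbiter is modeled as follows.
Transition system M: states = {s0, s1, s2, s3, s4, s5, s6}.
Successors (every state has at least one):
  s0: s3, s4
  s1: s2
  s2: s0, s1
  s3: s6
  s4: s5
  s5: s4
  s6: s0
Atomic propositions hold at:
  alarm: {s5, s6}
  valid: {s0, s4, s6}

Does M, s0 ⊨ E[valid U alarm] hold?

Yes

E[valid U alarm]: least fixpoint, start Z0 = Sat(alarm) = {s5, s6}, add states in Sat(valid) with some successor in Z. Z1 = {s4, s5, s6}; Z2 = {s0, s4, s5, s6}; fixed.
Sat(E[valid U alarm]) = {s0, s4, s5, s6}
s0 ∈ Sat(E[valid U alarm]) = {s0, s4, s5, s6}, so the formula holds at s0.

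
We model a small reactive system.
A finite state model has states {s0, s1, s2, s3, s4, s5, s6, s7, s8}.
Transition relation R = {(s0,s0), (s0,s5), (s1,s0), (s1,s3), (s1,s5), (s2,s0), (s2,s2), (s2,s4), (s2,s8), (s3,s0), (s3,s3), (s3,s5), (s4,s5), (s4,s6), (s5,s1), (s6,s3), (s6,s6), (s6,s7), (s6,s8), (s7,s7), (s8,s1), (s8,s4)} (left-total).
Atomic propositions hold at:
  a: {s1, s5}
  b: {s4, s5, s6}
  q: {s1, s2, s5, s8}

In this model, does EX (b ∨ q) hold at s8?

Sat(b ∨ q) = {s1, s2, s4, s5, s6, s8}
Sat(EX (b ∨ q)) = {s : some successor in {s1, s2, s4, s5, s6, s8}} = {s0, s1, s2, s3, s4, s5, s6, s8}
s8 ∈ Sat(EX (b ∨ q)) = {s0, s1, s2, s3, s4, s5, s6, s8}, so the formula holds at s8.

Yes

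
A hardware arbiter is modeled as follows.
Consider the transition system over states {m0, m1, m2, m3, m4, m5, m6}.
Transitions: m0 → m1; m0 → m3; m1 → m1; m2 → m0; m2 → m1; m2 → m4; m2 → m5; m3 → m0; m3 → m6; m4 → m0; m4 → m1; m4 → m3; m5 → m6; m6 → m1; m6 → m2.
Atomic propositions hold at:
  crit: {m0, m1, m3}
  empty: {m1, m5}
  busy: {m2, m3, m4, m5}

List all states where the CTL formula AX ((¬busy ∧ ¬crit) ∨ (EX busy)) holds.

{m3, m5}

Sat(¬busy) = {m0, m1, m6}
Sat(¬crit) = {m2, m4, m5, m6}
Sat(¬busy ∧ ¬crit) = {m6}
Sat(EX busy) = {s : some successor in {m2, m3, m4, m5}} = {m0, m2, m4, m6}
Sat((¬busy ∧ ¬crit) ∨ (EX busy)) = {m0, m2, m4, m6}
Sat(AX ((¬busy ∧ ¬crit) ∨ (EX busy))) = {s : every successor in {m0, m2, m4, m6}} = {m3, m5}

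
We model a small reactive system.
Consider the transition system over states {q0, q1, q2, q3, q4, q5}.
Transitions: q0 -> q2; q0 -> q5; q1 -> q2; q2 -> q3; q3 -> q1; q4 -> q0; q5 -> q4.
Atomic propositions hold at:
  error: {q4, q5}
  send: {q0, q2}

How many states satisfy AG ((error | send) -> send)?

3

Sat(error | send) = {q0, q2, q4, q5}
Sat((error | send) -> send) = {q0, q1, q2, q3}
AG ((error | send) -> send): greatest fixpoint, start Z0 = {q0, q1, q2, q3}, keep only states in Sat with every successor in Z. Z1 = {q1, q2, q3}; fixed.
Sat(AG ((error | send) -> send)) = {q1, q2, q3}
|Sat(AG ((error | send) -> send))| = |{q1, q2, q3}| = 3.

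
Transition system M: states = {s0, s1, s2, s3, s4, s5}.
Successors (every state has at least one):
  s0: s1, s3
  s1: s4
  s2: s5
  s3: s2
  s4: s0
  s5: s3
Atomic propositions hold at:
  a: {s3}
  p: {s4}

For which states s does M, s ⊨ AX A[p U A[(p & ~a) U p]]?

{s1}

Sat(~a) = {s0, s1, s2, s4, s5}
Sat(p & ~a) = {s4}
A[(p & ~a) U p]: least fixpoint, start Z0 = Sat(p) = {s4}, add states in Sat(p & ~a) with every successor in Z. Already a fixed point.
Sat(A[(p & ~a) U p]) = {s4}
A[p U A[(p & ~a) U p]]: least fixpoint, start Z0 = Sat(A[(p & ~a) U p]) = {s4}, add states in Sat(p) with every successor in Z. Already a fixed point.
Sat(A[p U A[(p & ~a) U p]]) = {s4}
Sat(AX A[p U A[(p & ~a) U p]]) = {s : every successor in {s4}} = {s1}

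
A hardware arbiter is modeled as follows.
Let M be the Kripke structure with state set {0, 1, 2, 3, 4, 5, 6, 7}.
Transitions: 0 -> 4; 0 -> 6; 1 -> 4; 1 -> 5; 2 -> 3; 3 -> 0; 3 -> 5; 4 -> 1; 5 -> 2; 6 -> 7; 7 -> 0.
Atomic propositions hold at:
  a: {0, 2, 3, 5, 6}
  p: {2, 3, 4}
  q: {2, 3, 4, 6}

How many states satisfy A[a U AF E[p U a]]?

6

E[p U a]: least fixpoint, start Z0 = Sat(a) = {0, 2, 3, 5, 6}, add states in Sat(p) with some successor in Z. Already a fixed point.
Sat(E[p U a]) = {0, 2, 3, 5, 6}
AF E[p U a]: least fixpoint, start Z0 = {0, 2, 3, 5, 6}, add states with every successor in Z. Z1 = {0, 2, 3, 5, 6, 7}; fixed.
Sat(AF E[p U a]) = {0, 2, 3, 5, 6, 7}
A[a U AF E[p U a]]: least fixpoint, start Z0 = Sat(AF E[p U a]) = {0, 2, 3, 5, 6, 7}, add states in Sat(a) with every successor in Z. Already a fixed point.
Sat(A[a U AF E[p U a]]) = {0, 2, 3, 5, 6, 7}
|Sat(A[a U AF E[p U a]])| = |{0, 2, 3, 5, 6, 7}| = 6.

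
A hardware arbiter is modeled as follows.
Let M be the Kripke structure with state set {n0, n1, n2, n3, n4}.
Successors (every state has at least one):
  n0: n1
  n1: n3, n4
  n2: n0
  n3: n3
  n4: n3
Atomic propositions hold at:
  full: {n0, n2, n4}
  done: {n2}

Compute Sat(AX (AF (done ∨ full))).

{n2}

Sat(done ∨ full) = {n0, n2, n4}
AF (done ∨ full): least fixpoint, start Z0 = {n0, n2, n4}, add states with every successor in Z. Already a fixed point.
Sat(AF (done ∨ full)) = {n0, n2, n4}
Sat(AX (AF (done ∨ full))) = {s : every successor in {n0, n2, n4}} = {n2}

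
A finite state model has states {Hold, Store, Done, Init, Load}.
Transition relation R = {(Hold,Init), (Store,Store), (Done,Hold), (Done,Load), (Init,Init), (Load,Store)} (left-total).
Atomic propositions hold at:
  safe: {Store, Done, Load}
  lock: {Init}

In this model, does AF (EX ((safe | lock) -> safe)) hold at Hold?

No

Sat(safe | lock) = {Store, Done, Init, Load}
Sat((safe | lock) -> safe) = {Hold, Store, Done, Load}
Sat(EX ((safe | lock) -> safe)) = {s : some successor in {Hold, Store, Done, Load}} = {Store, Done, Load}
AF (EX ((safe | lock) -> safe)): least fixpoint, start Z0 = {Store, Done, Load}, add states with every successor in Z. Already a fixed point.
Sat(AF (EX ((safe | lock) -> safe))) = {Store, Done, Load}
Hold ∉ Sat(AF (EX ((safe | lock) -> safe))) = {Store, Done, Load}, so the formula does not hold at Hold.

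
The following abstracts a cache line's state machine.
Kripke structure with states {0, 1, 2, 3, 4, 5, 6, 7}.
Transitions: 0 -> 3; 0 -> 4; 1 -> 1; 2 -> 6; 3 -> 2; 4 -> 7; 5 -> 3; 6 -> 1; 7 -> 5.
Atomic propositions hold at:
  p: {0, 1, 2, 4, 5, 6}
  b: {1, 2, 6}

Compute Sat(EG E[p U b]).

E[p U b]: least fixpoint, start Z0 = Sat(b) = {1, 2, 6}, add states in Sat(p) with some successor in Z. Already a fixed point.
Sat(E[p U b]) = {1, 2, 6}
EG E[p U b]: greatest fixpoint, start Z0 = {1, 2, 6}, keep only states in Sat with some successor in Z. Already a fixed point.
Sat(EG E[p U b]) = {1, 2, 6}

{1, 2, 6}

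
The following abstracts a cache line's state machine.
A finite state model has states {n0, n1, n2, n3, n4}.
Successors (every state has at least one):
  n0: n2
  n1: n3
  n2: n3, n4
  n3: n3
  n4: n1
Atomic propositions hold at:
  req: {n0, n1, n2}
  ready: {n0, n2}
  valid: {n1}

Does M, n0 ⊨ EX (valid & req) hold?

No

Sat(valid & req) = {n1}
Sat(EX (valid & req)) = {s : some successor in {n1}} = {n4}
n0 ∉ Sat(EX (valid & req)) = {n4}, so the formula does not hold at n0.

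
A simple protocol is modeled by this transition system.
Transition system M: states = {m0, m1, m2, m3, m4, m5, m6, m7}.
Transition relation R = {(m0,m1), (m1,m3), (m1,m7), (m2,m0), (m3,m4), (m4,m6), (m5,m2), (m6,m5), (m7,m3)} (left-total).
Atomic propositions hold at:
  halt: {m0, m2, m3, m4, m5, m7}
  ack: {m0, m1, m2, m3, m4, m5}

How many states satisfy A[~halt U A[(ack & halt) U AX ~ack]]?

2

Sat(~halt) = {m1, m6}
Sat(ack & halt) = {m0, m2, m3, m4, m5}
Sat(~ack) = {m6, m7}
Sat(AX ~ack) = {s : every successor in {m6, m7}} = {m4}
A[(ack & halt) U AX ~ack]: least fixpoint, start Z0 = Sat(AX ~ack) = {m4}, add states in Sat(ack & halt) with every successor in Z. Z1 = {m3, m4}; fixed.
Sat(A[(ack & halt) U AX ~ack]) = {m3, m4}
A[~halt U A[(ack & halt) U AX ~ack]]: least fixpoint, start Z0 = Sat(A[(ack & halt) U AX ~ack]) = {m3, m4}, add states in Sat(~halt) with every successor in Z. Already a fixed point.
Sat(A[~halt U A[(ack & halt) U AX ~ack]]) = {m3, m4}
|Sat(A[~halt U A[(ack & halt) U AX ~ack]])| = |{m3, m4}| = 2.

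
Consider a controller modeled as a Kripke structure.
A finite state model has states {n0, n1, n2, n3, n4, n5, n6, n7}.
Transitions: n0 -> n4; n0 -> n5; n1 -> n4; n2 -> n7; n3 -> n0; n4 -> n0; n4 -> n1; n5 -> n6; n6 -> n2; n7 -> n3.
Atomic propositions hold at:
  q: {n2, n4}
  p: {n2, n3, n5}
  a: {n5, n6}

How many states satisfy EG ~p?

3

Sat(~p) = {n0, n1, n4, n6, n7}
EG ~p: greatest fixpoint, start Z0 = {n0, n1, n4, n6, n7}, keep only states in Sat with some successor in Z. Z1 = {n0, n1, n4}; fixed.
Sat(EG ~p) = {n0, n1, n4}
|Sat(EG ~p)| = |{n0, n1, n4}| = 3.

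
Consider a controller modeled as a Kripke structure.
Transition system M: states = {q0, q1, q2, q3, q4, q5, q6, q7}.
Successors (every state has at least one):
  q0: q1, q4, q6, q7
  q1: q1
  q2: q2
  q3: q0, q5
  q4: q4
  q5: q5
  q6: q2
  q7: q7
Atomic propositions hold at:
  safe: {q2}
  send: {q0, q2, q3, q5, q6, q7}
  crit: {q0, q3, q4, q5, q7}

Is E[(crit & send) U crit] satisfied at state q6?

Sat(crit & send) = {q0, q3, q5, q7}
E[(crit & send) U crit]: least fixpoint, start Z0 = Sat(crit) = {q0, q3, q4, q5, q7}, add states in Sat(crit & send) with some successor in Z. Already a fixed point.
Sat(E[(crit & send) U crit]) = {q0, q3, q4, q5, q7}
q6 ∉ Sat(E[(crit & send) U crit]) = {q0, q3, q4, q5, q7}, so the formula does not hold at q6.

No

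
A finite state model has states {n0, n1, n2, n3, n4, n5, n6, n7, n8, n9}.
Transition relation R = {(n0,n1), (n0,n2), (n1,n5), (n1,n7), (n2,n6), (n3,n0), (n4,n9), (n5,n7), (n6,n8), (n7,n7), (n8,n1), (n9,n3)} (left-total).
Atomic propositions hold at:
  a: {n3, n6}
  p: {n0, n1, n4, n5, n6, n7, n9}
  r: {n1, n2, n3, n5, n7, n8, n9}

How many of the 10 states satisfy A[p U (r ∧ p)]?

Sat(r ∧ p) = {n1, n5, n7, n9}
A[p U (r ∧ p)]: least fixpoint, start Z0 = Sat((r ∧ p)) = {n1, n5, n7, n9}, add states in Sat(p) with every successor in Z. Z1 = {n1, n4, n5, n7, n9}; fixed.
Sat(A[p U (r ∧ p)]) = {n1, n4, n5, n7, n9}
|Sat(A[p U (r ∧ p)])| = |{n1, n4, n5, n7, n9}| = 5.

5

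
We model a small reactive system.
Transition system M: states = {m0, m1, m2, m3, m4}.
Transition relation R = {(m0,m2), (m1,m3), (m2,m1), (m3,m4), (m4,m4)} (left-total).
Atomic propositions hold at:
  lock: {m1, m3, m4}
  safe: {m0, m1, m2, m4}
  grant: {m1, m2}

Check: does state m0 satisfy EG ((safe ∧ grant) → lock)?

Sat(safe ∧ grant) = {m1, m2}
Sat((safe ∧ grant) → lock) = {m0, m1, m3, m4}
EG ((safe ∧ grant) → lock): greatest fixpoint, start Z0 = {m0, m1, m3, m4}, keep only states in Sat with some successor in Z. Z1 = {m1, m3, m4}; fixed.
Sat(EG ((safe ∧ grant) → lock)) = {m1, m3, m4}
m0 ∉ Sat(EG ((safe ∧ grant) → lock)) = {m1, m3, m4}, so the formula does not hold at m0.

No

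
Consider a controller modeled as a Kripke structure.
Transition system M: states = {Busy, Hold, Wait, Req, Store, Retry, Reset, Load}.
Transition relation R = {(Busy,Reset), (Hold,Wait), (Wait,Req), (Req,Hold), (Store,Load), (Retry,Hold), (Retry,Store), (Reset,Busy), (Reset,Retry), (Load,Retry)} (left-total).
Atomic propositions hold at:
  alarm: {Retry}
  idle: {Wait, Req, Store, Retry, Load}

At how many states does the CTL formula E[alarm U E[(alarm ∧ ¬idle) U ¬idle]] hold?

4

Sat(¬idle) = {Busy, Hold, Reset}
Sat(alarm ∧ ¬idle) = ∅
E[(alarm ∧ ¬idle) U ¬idle]: least fixpoint, start Z0 = Sat(¬idle) = {Busy, Hold, Reset}, add states in Sat(alarm ∧ ¬idle) with some successor in Z. Already a fixed point.
Sat(E[(alarm ∧ ¬idle) U ¬idle]) = {Busy, Hold, Reset}
E[alarm U E[(alarm ∧ ¬idle) U ¬idle]]: least fixpoint, start Z0 = Sat(E[(alarm ∧ ¬idle) U ¬idle]) = {Busy, Hold, Reset}, add states in Sat(alarm) with some successor in Z. Z1 = {Busy, Hold, Retry, Reset}; fixed.
Sat(E[alarm U E[(alarm ∧ ¬idle) U ¬idle]]) = {Busy, Hold, Retry, Reset}
|Sat(E[alarm U E[(alarm ∧ ¬idle) U ¬idle]])| = |{Busy, Hold, Retry, Reset}| = 4.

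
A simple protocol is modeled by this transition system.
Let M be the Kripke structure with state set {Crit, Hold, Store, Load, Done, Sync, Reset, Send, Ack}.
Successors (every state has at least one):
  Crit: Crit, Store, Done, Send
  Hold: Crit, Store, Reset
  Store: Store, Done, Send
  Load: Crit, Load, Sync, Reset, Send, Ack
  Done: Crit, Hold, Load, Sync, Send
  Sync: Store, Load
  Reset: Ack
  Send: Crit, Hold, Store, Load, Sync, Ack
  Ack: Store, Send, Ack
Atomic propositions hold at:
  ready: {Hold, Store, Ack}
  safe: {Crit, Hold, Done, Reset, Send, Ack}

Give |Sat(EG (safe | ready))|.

7

Sat(safe | ready) = {Crit, Hold, Store, Done, Reset, Send, Ack}
EG (safe | ready): greatest fixpoint, start Z0 = {Crit, Hold, Store, Done, Reset, Send, Ack}, keep only states in Sat with some successor in Z. Already a fixed point.
Sat(EG (safe | ready)) = {Crit, Hold, Store, Done, Reset, Send, Ack}
|Sat(EG (safe | ready))| = |{Crit, Hold, Store, Done, Reset, Send, Ack}| = 7.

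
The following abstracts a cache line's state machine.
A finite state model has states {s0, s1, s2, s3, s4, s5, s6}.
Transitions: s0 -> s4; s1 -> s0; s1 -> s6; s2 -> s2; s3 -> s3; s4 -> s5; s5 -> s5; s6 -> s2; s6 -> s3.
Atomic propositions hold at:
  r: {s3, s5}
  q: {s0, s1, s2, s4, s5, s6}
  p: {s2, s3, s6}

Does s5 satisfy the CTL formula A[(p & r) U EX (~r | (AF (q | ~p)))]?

Yes

Sat(p & r) = {s3}
Sat(~r) = {s0, s1, s2, s4, s6}
Sat(~p) = {s0, s1, s4, s5}
Sat(q | ~p) = {s0, s1, s2, s4, s5, s6}
AF (q | ~p): least fixpoint, start Z0 = {s0, s1, s2, s4, s5, s6}, add states with every successor in Z. Already a fixed point.
Sat(AF (q | ~p)) = {s0, s1, s2, s4, s5, s6}
Sat(~r | (AF (q | ~p))) = {s0, s1, s2, s4, s5, s6}
Sat(EX (~r | (AF (q | ~p)))) = {s : some successor in {s0, s1, s2, s4, s5, s6}} = {s0, s1, s2, s4, s5, s6}
A[(p & r) U EX (~r | (AF (q | ~p)))]: least fixpoint, start Z0 = Sat(EX (~r | (AF (q | ~p)))) = {s0, s1, s2, s4, s5, s6}, add states in Sat(p & r) with every successor in Z. Already a fixed point.
Sat(A[(p & r) U EX (~r | (AF (q | ~p)))]) = {s0, s1, s2, s4, s5, s6}
s5 ∈ Sat(A[(p & r) U EX (~r | (AF (q | ~p)))]) = {s0, s1, s2, s4, s5, s6}, so the formula holds at s5.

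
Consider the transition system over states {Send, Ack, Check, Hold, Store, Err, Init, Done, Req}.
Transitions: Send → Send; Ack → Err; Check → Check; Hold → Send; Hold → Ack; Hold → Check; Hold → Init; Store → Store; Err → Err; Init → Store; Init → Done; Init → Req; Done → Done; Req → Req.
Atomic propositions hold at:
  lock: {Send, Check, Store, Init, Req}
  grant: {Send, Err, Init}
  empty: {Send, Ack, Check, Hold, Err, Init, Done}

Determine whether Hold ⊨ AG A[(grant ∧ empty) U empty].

No

Sat(grant ∧ empty) = {Send, Err, Init}
A[(grant ∧ empty) U empty]: least fixpoint, start Z0 = Sat(empty) = {Send, Ack, Check, Hold, Err, Init, Done}, add states in Sat(grant ∧ empty) with every successor in Z. Already a fixed point.
Sat(A[(grant ∧ empty) U empty]) = {Send, Ack, Check, Hold, Err, Init, Done}
AG A[(grant ∧ empty) U empty]: greatest fixpoint, start Z0 = {Send, Ack, Check, Hold, Err, Init, Done}, keep only states in Sat with every successor in Z. Z1 = {Send, Ack, Check, Hold, Err, Done}; Z2 = {Send, Ack, Check, Err, Done}; fixed.
Sat(AG A[(grant ∧ empty) U empty]) = {Send, Ack, Check, Err, Done}
Hold ∉ Sat(AG A[(grant ∧ empty) U empty]) = {Send, Ack, Check, Err, Done}, so the formula does not hold at Hold.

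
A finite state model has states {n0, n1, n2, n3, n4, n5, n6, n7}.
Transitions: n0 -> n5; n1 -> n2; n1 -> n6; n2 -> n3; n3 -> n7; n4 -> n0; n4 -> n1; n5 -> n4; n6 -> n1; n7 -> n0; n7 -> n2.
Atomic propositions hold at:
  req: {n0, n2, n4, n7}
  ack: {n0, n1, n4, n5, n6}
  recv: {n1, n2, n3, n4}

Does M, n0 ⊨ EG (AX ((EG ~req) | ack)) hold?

Sat(~req) = {n1, n3, n5, n6}
EG ~req: greatest fixpoint, start Z0 = {n1, n3, n5, n6}, keep only states in Sat with some successor in Z. Z1 = {n1, n6}; fixed.
Sat(EG ~req) = {n1, n6}
Sat((EG ~req) | ack) = {n0, n1, n4, n5, n6}
Sat(AX ((EG ~req) | ack)) = {s : every successor in {n0, n1, n4, n5, n6}} = {n0, n4, n5, n6}
EG (AX ((EG ~req) | ack)): greatest fixpoint, start Z0 = {n0, n4, n5, n6}, keep only states in Sat with some successor in Z. Z1 = {n0, n4, n5}; fixed.
Sat(EG (AX ((EG ~req) | ack))) = {n0, n4, n5}
n0 ∈ Sat(EG (AX ((EG ~req) | ack))) = {n0, n4, n5}, so the formula holds at n0.

Yes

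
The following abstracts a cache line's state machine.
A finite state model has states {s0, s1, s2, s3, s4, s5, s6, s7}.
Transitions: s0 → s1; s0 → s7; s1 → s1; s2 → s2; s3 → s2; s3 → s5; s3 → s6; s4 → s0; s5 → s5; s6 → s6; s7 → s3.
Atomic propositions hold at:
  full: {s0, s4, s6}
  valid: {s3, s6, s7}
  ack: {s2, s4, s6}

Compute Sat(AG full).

AG full: greatest fixpoint, start Z0 = {s0, s4, s6}, keep only states in Sat with every successor in Z. Z1 = {s4, s6}; Z2 = {s6}; fixed.
Sat(AG full) = {s6}

{s6}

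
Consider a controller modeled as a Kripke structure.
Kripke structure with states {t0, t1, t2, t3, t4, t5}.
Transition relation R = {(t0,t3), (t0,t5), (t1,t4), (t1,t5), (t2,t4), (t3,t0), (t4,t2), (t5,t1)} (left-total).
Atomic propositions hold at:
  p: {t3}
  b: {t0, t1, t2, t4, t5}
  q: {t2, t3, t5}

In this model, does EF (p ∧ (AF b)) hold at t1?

No

AF b: least fixpoint, start Z0 = {t0, t1, t2, t4, t5}, add states with every successor in Z. Z1 = {t0, t1, t2, t3, t4, t5}; fixed.
Sat(AF b) = {t0, t1, t2, t3, t4, t5}
Sat(p ∧ (AF b)) = {t3}
EF (p ∧ (AF b)): least fixpoint, start Z0 = {t3}, add states with some successor in Z. Z1 = {t0, t3}; fixed.
Sat(EF (p ∧ (AF b))) = {t0, t3}
t1 ∉ Sat(EF (p ∧ (AF b))) = {t0, t3}, so the formula does not hold at t1.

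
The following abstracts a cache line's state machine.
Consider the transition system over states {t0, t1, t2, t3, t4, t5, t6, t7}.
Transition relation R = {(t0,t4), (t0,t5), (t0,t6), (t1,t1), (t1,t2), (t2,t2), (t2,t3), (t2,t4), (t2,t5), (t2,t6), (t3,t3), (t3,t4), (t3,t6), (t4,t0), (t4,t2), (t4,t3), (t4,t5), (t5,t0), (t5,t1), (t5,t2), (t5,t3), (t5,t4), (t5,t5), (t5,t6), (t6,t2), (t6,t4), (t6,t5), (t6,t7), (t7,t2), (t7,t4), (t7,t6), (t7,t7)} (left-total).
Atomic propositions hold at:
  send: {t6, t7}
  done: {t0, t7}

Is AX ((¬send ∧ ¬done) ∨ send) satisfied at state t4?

No

Sat(¬send) = {t0, t1, t2, t3, t4, t5}
Sat(¬done) = {t1, t2, t3, t4, t5, t6}
Sat(¬send ∧ ¬done) = {t1, t2, t3, t4, t5}
Sat((¬send ∧ ¬done) ∨ send) = {t1, t2, t3, t4, t5, t6, t7}
Sat(AX ((¬send ∧ ¬done) ∨ send)) = {s : every successor in {t1, t2, t3, t4, t5, t6, t7}} = {t0, t1, t2, t3, t6, t7}
t4 ∉ Sat(AX ((¬send ∧ ¬done) ∨ send)) = {t0, t1, t2, t3, t6, t7}, so the formula does not hold at t4.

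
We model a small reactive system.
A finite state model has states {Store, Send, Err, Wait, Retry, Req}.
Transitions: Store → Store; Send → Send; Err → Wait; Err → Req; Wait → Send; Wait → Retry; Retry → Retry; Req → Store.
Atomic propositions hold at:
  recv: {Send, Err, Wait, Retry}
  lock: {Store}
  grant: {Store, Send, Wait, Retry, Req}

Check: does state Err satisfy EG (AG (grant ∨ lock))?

Sat(grant ∨ lock) = {Store, Send, Wait, Retry, Req}
AG (grant ∨ lock): greatest fixpoint, start Z0 = {Store, Send, Wait, Retry, Req}, keep only states in Sat with every successor in Z. Already a fixed point.
Sat(AG (grant ∨ lock)) = {Store, Send, Wait, Retry, Req}
EG (AG (grant ∨ lock)): greatest fixpoint, start Z0 = {Store, Send, Wait, Retry, Req}, keep only states in Sat with some successor in Z. Already a fixed point.
Sat(EG (AG (grant ∨ lock))) = {Store, Send, Wait, Retry, Req}
Err ∉ Sat(EG (AG (grant ∨ lock))) = {Store, Send, Wait, Retry, Req}, so the formula does not hold at Err.

No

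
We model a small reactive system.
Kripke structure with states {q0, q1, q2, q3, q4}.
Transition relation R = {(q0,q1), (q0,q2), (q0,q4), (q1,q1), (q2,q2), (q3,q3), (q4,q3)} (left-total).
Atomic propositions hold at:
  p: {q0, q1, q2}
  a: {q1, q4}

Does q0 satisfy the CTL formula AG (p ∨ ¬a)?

Sat(¬a) = {q0, q2, q3}
Sat(p ∨ ¬a) = {q0, q1, q2, q3}
AG (p ∨ ¬a): greatest fixpoint, start Z0 = {q0, q1, q2, q3}, keep only states in Sat with every successor in Z. Z1 = {q1, q2, q3}; fixed.
Sat(AG (p ∨ ¬a)) = {q1, q2, q3}
q0 ∉ Sat(AG (p ∨ ¬a)) = {q1, q2, q3}, so the formula does not hold at q0.

No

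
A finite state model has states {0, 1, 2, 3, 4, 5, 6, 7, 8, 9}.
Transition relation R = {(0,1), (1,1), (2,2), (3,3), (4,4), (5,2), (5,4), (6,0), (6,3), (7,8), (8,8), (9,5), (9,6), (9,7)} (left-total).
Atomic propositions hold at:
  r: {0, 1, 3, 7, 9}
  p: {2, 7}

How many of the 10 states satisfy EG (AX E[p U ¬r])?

6

Sat(¬r) = {2, 4, 5, 6, 8}
E[p U ¬r]: least fixpoint, start Z0 = Sat(¬r) = {2, 4, 5, 6, 8}, add states in Sat(p) with some successor in Z. Z1 = {2, 4, 5, 6, 7, 8}; fixed.
Sat(E[p U ¬r]) = {2, 4, 5, 6, 7, 8}
Sat(AX E[p U ¬r]) = {s : every successor in {2, 4, 5, 6, 7, 8}} = {2, 4, 5, 7, 8, 9}
EG (AX E[p U ¬r]): greatest fixpoint, start Z0 = {2, 4, 5, 7, 8, 9}, keep only states in Sat with some successor in Z. Already a fixed point.
Sat(EG (AX E[p U ¬r])) = {2, 4, 5, 7, 8, 9}
|Sat(EG (AX E[p U ¬r]))| = |{2, 4, 5, 7, 8, 9}| = 6.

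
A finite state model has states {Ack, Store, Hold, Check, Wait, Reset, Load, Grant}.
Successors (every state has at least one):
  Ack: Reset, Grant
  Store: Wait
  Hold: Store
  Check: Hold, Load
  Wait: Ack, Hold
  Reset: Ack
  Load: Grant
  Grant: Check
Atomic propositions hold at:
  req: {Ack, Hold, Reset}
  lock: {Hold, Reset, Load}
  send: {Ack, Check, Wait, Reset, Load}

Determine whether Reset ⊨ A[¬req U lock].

Yes

Sat(¬req) = {Store, Check, Wait, Load, Grant}
A[¬req U lock]: least fixpoint, start Z0 = Sat(lock) = {Hold, Reset, Load}, add states in Sat(¬req) with every successor in Z. Z1 = {Hold, Check, Reset, Load}; Z2 = {Hold, Check, Reset, Load, Grant}; fixed.
Sat(A[¬req U lock]) = {Hold, Check, Reset, Load, Grant}
Reset ∈ Sat(A[¬req U lock]) = {Hold, Check, Reset, Load, Grant}, so the formula holds at Reset.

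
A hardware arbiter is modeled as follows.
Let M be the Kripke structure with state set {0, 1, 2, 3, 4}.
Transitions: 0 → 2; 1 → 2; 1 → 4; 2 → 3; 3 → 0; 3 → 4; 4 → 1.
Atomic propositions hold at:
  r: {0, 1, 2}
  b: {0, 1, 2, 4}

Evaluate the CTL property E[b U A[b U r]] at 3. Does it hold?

No

A[b U r]: least fixpoint, start Z0 = Sat(r) = {0, 1, 2}, add states in Sat(b) with every successor in Z. Z1 = {0, 1, 2, 4}; fixed.
Sat(A[b U r]) = {0, 1, 2, 4}
E[b U A[b U r]]: least fixpoint, start Z0 = Sat(A[b U r]) = {0, 1, 2, 4}, add states in Sat(b) with some successor in Z. Already a fixed point.
Sat(E[b U A[b U r]]) = {0, 1, 2, 4}
3 ∉ Sat(E[b U A[b U r]]) = {0, 1, 2, 4}, so the formula does not hold at 3.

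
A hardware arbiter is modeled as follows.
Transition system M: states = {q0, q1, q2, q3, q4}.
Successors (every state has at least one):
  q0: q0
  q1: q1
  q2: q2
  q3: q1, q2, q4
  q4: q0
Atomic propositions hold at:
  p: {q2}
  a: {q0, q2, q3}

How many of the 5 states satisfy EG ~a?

1

Sat(~a) = {q1, q4}
EG ~a: greatest fixpoint, start Z0 = {q1, q4}, keep only states in Sat with some successor in Z. Z1 = {q1}; fixed.
Sat(EG ~a) = {q1}
|Sat(EG ~a)| = |{q1}| = 1.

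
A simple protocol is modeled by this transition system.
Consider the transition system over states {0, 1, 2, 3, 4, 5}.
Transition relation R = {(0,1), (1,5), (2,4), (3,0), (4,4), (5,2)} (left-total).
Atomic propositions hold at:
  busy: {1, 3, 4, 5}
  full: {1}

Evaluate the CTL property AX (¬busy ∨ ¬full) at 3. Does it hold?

Sat(¬busy) = {0, 2}
Sat(¬full) = {0, 2, 3, 4, 5}
Sat(¬busy ∨ ¬full) = {0, 2, 3, 4, 5}
Sat(AX (¬busy ∨ ¬full)) = {s : every successor in {0, 2, 3, 4, 5}} = {1, 2, 3, 4, 5}
3 ∈ Sat(AX (¬busy ∨ ¬full)) = {1, 2, 3, 4, 5}, so the formula holds at 3.

Yes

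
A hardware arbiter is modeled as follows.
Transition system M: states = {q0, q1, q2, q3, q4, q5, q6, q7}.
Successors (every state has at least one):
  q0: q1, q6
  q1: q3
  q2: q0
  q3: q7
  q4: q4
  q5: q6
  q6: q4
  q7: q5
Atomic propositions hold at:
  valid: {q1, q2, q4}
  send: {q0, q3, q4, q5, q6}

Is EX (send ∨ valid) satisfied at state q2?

Sat(send ∨ valid) = {q0, q1, q2, q3, q4, q5, q6}
Sat(EX (send ∨ valid)) = {s : some successor in {q0, q1, q2, q3, q4, q5, q6}} = {q0, q1, q2, q4, q5, q6, q7}
q2 ∈ Sat(EX (send ∨ valid)) = {q0, q1, q2, q4, q5, q6, q7}, so the formula holds at q2.

Yes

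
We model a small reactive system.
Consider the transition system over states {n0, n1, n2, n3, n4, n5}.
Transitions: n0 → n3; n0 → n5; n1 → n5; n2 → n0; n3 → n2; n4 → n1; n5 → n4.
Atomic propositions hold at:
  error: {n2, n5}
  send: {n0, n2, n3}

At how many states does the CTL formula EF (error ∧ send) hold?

Sat(error ∧ send) = {n2}
EF (error ∧ send): least fixpoint, start Z0 = {n2}, add states with some successor in Z. Z1 = {n2, n3}; Z2 = {n0, n2, n3}; fixed.
Sat(EF (error ∧ send)) = {n0, n2, n3}
|Sat(EF (error ∧ send))| = |{n0, n2, n3}| = 3.

3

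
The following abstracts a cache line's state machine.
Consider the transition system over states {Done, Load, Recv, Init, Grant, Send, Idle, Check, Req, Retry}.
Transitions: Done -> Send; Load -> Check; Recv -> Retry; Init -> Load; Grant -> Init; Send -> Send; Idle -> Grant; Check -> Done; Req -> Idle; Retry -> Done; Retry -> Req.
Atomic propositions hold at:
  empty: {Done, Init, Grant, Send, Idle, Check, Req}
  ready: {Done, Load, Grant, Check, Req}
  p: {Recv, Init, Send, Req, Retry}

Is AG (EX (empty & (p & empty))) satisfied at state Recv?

Sat(p & empty) = {Init, Send, Req}
Sat(empty & (p & empty)) = {Init, Send, Req}
Sat(EX (empty & (p & empty))) = {s : some successor in {Init, Send, Req}} = {Done, Grant, Send, Retry}
AG (EX (empty & (p & empty))): greatest fixpoint, start Z0 = {Done, Grant, Send, Retry}, keep only states in Sat with every successor in Z. Z1 = {Done, Send}; fixed.
Sat(AG (EX (empty & (p & empty)))) = {Done, Send}
Recv ∉ Sat(AG (EX (empty & (p & empty)))) = {Done, Send}, so the formula does not hold at Recv.

No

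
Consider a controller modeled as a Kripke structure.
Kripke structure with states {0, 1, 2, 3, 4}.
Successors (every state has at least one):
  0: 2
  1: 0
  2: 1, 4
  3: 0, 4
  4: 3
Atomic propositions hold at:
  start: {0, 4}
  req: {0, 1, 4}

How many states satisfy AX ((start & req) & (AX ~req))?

Sat(start & req) = {0, 4}
Sat(~req) = {2, 3}
Sat(AX ~req) = {s : every successor in {2, 3}} = {0, 4}
Sat((start & req) & (AX ~req)) = {0, 4}
Sat(AX ((start & req) & (AX ~req))) = {s : every successor in {0, 4}} = {1, 3}
|Sat(AX ((start & req) & (AX ~req)))| = |{1, 3}| = 2.

2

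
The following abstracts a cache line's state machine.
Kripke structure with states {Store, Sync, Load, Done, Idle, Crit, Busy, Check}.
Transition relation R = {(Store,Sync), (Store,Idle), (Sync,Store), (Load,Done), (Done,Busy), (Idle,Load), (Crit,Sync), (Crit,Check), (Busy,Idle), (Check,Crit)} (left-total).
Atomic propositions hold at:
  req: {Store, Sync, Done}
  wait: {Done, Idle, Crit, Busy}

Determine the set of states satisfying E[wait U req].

{Store, Sync, Done, Crit}

E[wait U req]: least fixpoint, start Z0 = Sat(req) = {Store, Sync, Done}, add states in Sat(wait) with some successor in Z. Z1 = {Store, Sync, Done, Crit}; fixed.
Sat(E[wait U req]) = {Store, Sync, Done, Crit}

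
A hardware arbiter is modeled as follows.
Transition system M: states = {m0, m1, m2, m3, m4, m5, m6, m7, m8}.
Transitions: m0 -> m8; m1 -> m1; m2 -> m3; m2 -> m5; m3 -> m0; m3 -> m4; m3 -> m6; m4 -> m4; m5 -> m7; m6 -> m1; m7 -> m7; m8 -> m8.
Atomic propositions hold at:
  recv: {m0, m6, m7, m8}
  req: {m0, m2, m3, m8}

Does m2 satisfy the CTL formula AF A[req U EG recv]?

No

EG recv: greatest fixpoint, start Z0 = {m0, m6, m7, m8}, keep only states in Sat with some successor in Z. Z1 = {m0, m7, m8}; fixed.
Sat(EG recv) = {m0, m7, m8}
A[req U EG recv]: least fixpoint, start Z0 = Sat(EG recv) = {m0, m7, m8}, add states in Sat(req) with every successor in Z. Already a fixed point.
Sat(A[req U EG recv]) = {m0, m7, m8}
AF A[req U EG recv]: least fixpoint, start Z0 = {m0, m7, m8}, add states with every successor in Z. Z1 = {m0, m5, m7, m8}; fixed.
Sat(AF A[req U EG recv]) = {m0, m5, m7, m8}
m2 ∉ Sat(AF A[req U EG recv]) = {m0, m5, m7, m8}, so the formula does not hold at m2.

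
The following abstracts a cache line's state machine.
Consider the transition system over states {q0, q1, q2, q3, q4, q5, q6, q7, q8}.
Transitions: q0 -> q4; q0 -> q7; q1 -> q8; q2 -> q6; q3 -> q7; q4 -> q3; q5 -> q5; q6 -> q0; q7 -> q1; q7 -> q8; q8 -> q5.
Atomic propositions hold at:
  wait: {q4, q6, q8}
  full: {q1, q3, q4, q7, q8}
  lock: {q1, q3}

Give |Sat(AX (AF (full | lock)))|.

Sat(full | lock) = {q1, q3, q4, q7, q8}
AF (full | lock): least fixpoint, start Z0 = {q1, q3, q4, q7, q8}, add states with every successor in Z. Z1 = {q0, q1, q3, q4, q7, q8}; Z2 = {q0, q1, q3, q4, q6, q7, q8}; Z3 = {q0, q1, q2, q3, q4, q6, q7, q8}; fixed.
Sat(AF (full | lock)) = {q0, q1, q2, q3, q4, q6, q7, q8}
Sat(AX (AF (full | lock))) = {s : every successor in {q0, q1, q2, q3, q4, q6, q7, q8}} = {q0, q1, q2, q3, q4, q6, q7}
|Sat(AX (AF (full | lock)))| = |{q0, q1, q2, q3, q4, q6, q7}| = 7.

7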